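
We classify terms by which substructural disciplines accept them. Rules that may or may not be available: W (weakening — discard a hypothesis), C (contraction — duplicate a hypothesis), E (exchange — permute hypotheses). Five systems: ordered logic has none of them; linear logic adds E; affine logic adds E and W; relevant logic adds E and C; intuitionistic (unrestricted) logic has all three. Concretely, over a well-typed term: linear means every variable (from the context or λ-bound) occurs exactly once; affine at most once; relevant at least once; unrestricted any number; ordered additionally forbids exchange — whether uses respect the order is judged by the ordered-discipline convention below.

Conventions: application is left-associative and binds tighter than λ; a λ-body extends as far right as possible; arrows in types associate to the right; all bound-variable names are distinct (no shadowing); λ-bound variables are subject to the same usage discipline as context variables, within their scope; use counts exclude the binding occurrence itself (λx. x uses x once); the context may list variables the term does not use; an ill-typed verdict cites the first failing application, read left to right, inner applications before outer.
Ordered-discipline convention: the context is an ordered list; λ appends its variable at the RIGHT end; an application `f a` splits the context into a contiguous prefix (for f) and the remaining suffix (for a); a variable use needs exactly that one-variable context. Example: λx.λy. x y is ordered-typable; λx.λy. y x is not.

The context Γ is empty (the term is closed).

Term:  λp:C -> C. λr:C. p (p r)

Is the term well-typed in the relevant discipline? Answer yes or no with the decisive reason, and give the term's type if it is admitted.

yes — every one of p, r appears; term : (C -> C) -> C -> C
use counts: p [bound]: 2; r [bound]: 1
uses in reading order: p, p, r
typing: well-typed — term : (C -> C) -> C -> C
across the five disciplines: ordered ✗ · linear ✗ · affine ✗ · relevant ✓ · unrestricted ✓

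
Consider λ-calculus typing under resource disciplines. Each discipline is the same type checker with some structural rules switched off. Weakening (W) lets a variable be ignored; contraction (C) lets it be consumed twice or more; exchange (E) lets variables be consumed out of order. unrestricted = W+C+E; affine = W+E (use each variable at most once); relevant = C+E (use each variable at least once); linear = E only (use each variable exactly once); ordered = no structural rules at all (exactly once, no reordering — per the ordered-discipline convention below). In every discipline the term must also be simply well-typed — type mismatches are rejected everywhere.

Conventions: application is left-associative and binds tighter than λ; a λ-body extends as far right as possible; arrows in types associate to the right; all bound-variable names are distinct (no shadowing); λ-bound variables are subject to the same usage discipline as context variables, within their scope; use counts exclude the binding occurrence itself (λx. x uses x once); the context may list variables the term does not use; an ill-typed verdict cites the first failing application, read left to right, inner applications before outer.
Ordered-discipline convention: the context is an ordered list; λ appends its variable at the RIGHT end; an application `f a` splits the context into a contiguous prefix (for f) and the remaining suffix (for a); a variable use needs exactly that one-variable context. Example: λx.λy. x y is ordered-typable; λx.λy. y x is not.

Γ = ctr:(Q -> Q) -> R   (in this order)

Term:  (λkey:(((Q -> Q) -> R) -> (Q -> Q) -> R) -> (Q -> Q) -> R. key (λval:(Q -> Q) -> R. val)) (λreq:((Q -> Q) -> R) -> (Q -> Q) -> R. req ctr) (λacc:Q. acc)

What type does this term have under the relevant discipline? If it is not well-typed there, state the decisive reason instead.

term : R
variable uses: ctr: 1×, key [bound]: 1×, val [bound]: 1×, req [bound]: 1×, acc [bound]: 1×
use order (left to right): key, val, req, ctr, acc
typing: well-typed at R
summary: ordered ✗ · linear ✓ · affine ✓ · relevant ✓ · unrestricted ✓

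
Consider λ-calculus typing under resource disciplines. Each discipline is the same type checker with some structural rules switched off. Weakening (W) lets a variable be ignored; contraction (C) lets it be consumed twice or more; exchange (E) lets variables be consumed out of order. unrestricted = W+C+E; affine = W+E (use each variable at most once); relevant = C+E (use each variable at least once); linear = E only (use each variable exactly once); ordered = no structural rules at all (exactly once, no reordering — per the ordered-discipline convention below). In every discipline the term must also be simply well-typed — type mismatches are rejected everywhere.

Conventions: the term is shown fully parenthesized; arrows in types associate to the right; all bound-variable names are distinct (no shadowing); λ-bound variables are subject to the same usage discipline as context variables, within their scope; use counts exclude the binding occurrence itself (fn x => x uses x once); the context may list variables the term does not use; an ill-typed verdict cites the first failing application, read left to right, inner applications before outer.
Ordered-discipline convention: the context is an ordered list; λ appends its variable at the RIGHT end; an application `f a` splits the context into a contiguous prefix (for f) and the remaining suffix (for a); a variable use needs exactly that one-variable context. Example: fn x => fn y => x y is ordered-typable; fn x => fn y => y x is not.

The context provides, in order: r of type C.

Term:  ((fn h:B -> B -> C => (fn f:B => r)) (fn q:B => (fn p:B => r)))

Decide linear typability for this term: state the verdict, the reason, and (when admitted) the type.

no — r ×2 used more than once (contraction); unused: h, f, q, p — weakening required
usage: r ×2, h [bound] ×0, f [bound] ×0, q [bound] ×0, p [bound] ×0
left-to-right use order: r, r
typing: the term checks, with type B -> C
per-discipline verdicts: ordered ✗ | linear ✗ | affine ✗ | relevant ✗ | unrestricted ✓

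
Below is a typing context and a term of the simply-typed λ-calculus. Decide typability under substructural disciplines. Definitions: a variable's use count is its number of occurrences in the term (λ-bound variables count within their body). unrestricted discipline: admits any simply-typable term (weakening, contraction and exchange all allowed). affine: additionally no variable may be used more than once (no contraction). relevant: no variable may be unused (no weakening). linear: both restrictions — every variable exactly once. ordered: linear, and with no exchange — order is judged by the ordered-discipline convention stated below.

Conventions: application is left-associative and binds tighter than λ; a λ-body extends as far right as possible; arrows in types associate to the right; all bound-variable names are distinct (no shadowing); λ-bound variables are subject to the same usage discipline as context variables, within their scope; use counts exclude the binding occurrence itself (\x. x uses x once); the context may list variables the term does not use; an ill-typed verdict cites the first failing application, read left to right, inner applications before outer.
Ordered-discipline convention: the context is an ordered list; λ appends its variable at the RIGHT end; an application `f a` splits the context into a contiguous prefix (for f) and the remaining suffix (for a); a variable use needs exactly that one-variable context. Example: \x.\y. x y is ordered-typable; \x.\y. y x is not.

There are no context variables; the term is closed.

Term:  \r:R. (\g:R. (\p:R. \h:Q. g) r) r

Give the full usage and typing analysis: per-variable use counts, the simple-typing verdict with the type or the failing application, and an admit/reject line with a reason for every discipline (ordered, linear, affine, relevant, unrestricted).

use counts: r [bound] ×2, g [bound] ×1, p [bound] ×0, h [bound] ×0
left-to-right use order: g, r, r
typing: well-typed — term : R → Q → R
ordered: ✗ — repeated use of r ×2; p, h never used (weakening)
linear: ✗ — repeated use of r ×2; p, h never used (weakening)
affine: ✗ — repeated use of r ×2
relevant: ✗ — p, h never used (weakening)
unrestricted: ✓ — simply typable at R → Q → R; W, C, E all held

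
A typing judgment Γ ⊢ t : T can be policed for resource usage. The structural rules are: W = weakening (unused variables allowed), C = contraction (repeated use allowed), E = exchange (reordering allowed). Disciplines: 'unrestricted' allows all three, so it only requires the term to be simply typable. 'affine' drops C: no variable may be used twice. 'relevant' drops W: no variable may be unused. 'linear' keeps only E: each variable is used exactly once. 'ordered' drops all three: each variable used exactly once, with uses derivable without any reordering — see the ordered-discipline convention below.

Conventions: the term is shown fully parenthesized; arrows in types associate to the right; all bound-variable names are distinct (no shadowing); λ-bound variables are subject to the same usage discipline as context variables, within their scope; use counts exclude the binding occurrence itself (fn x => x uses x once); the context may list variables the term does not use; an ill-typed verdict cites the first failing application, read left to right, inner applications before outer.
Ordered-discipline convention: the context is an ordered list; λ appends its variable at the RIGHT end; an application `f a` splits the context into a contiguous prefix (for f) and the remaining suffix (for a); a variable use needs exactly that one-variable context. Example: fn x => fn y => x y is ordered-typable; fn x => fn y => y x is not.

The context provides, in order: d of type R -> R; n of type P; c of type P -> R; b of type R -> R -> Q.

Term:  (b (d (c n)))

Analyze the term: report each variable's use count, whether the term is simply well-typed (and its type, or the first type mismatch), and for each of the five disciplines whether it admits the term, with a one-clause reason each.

counts: d: 1×; n: 1×; c: 1×; b: 1×
uses in reading order: b, d, c, n
typing: the term checks, with type R -> Q
ordered: ✗, use order b, d, c, n needs exchange
linear: ✓, d, n, c, b: one use apiece
affine: ✓, d, n, c, b: no repeats, contraction unneeded
relevant: ✓, none of d, n, c, b goes unused
unrestricted: ✓, type-checks (R -> Q) and nothing is barred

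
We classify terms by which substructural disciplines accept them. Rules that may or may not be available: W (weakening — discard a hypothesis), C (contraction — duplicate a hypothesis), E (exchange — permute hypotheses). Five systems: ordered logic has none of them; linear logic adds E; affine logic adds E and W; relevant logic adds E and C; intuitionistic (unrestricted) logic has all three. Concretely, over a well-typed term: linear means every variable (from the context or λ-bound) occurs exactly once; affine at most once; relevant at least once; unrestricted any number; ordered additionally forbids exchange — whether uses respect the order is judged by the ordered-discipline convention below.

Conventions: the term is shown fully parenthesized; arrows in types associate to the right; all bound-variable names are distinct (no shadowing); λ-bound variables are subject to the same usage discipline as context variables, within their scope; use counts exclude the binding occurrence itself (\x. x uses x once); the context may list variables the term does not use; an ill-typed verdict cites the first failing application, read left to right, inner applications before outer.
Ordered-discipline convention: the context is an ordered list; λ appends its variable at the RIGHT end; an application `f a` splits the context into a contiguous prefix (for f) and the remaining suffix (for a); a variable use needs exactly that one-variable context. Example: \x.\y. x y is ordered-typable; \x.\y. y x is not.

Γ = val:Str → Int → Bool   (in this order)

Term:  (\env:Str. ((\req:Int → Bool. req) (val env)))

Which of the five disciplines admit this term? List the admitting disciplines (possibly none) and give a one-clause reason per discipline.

admitted in: ordered, linear, affine, relevant, unrestricted
counts: val: 1; env [bound]: 1; req [bound]: 1
order of uses: req, val, env
typing: well-typed at Str → Int → Bool
ordered ✓ (val, env, req: once each, no exchange needed)
linear ✓ (each of val, env, req used exactly once)
affine ✓ (at most one use each (val, env, req))
relevant ✓ (at least one use each (val, env, req))
unrestricted ✓ (type-checks (Str → Int → Bool) and nothing is barred)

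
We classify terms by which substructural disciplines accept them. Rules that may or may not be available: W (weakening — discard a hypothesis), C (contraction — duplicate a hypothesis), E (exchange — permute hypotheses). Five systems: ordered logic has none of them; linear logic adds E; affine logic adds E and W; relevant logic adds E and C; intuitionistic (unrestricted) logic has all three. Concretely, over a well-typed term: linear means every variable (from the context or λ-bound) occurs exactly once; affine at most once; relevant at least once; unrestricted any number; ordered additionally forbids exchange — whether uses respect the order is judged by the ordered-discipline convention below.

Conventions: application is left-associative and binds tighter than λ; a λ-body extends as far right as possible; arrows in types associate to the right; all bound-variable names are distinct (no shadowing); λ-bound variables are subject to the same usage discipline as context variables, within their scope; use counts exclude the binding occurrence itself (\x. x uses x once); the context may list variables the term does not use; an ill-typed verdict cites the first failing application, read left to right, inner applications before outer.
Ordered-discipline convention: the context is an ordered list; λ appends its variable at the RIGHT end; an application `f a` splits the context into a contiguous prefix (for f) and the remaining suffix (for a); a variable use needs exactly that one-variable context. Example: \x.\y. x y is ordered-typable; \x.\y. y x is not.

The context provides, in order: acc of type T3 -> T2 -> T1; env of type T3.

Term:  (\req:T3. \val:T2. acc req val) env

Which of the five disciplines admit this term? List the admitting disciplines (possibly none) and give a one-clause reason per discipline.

admitted in: ordered, linear, affine, relevant, unrestricted
use counts: acc=1; env=1; req (bound)=1; val (bound)=1
left-to-right use order: acc, req, val, env
typing: the term checks, with type T2 -> T1
ordered: ✓, acc, env, req, val once each; derivable with no W/C/E
linear: ✓, acc, env, req, val: one use apiece
affine: ✓, at most one use each (acc, env, req, val)
relevant: ✓, at least one use each (acc, env, req, val)
unrestricted: ✓, typability at T2 -> T1 is all that's needed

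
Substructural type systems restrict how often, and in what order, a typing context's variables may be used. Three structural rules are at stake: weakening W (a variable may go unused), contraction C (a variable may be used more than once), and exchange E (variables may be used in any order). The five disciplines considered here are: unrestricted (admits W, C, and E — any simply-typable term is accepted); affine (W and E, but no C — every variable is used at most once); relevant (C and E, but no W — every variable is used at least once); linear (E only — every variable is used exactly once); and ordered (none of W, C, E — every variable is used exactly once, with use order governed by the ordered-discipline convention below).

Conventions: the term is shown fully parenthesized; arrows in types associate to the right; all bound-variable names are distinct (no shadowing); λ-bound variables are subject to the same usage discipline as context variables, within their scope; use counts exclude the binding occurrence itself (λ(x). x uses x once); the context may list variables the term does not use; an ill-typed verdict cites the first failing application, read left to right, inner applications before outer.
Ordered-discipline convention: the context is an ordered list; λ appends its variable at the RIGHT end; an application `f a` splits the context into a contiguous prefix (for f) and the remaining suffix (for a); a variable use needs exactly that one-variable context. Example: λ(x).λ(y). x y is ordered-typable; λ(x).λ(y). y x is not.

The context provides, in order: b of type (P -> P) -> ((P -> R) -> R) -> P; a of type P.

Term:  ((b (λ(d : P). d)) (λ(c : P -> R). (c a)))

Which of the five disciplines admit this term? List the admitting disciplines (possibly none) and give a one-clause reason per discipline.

accepted by: linear, affine, relevant, unrestricted
variable uses: b: 1×, a: 1×, d (bound): 1×, c (bound): 1×
order of uses: b, d, c, a
typing: well-typed — term : P
ordered ✗ (no ordered split (uses run b, d, c, a))
linear ✓ (each of b, a, d, c used exactly once)
affine ✓ (at most one use each (b, a, d, c))
relevant ✓ (b, a, d, c: all used, weakening unneeded)
unrestricted ✓ (well-typed at P; no restrictions here)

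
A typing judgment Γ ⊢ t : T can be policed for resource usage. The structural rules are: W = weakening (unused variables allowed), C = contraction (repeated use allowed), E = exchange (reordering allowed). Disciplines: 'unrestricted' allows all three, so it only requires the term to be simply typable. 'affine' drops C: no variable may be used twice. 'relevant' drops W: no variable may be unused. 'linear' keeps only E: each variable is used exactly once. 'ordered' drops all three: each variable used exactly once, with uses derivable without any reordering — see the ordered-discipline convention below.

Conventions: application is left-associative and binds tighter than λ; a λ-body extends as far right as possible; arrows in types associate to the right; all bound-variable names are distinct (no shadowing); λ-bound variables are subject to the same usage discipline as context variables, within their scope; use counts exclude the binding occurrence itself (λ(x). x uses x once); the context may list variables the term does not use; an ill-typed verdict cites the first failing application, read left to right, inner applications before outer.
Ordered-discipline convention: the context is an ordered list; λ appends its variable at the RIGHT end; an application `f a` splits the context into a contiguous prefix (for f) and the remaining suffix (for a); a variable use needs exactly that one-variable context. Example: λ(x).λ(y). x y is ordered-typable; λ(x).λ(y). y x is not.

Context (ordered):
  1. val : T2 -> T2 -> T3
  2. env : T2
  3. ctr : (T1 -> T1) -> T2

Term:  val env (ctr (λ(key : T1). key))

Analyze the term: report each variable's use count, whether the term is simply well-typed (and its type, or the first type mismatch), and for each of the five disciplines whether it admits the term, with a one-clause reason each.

variable uses: val ×1, env ×1, ctr ×1, key (λ-bound) ×1
uses in reading order: val, env, ctr, key
typing: ✓ — T3
ordered: ✓, one use each (val, env, ctr, key); ordered split holds
linear: ✓, val, env, ctr, key: one use apiece
affine: ✓, at most one use each (val, env, ctr, key)
relevant: ✓, at least one use each (val, env, ctr, key)
unrestricted: ✓, type-checks (T3) and nothing is barred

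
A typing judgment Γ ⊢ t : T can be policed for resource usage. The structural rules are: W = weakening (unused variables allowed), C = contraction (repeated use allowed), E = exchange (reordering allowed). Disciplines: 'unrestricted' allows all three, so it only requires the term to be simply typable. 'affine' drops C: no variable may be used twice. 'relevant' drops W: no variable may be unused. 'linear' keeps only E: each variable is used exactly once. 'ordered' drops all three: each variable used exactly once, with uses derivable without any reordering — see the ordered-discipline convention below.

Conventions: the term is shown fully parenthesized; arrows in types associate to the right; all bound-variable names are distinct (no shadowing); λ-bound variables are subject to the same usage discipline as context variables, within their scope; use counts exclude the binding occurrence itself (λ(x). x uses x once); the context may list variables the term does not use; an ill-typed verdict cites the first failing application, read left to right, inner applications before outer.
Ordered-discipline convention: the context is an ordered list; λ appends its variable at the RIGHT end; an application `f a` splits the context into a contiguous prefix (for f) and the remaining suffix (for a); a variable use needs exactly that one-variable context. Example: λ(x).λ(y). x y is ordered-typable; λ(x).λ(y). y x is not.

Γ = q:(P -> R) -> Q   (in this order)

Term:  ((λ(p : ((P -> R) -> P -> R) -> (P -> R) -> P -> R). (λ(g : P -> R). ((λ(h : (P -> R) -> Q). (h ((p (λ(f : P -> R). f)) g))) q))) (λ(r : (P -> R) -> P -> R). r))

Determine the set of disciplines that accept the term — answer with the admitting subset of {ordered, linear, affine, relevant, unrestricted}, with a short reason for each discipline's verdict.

admitted in: linear, affine, relevant, unrestricted
counts: q=1, p (λ-bound)=1, g (λ-bound)=1, h (λ-bound)=1, f (λ-bound)=1, r (λ-bound)=1
order of uses: h, p, f, g, q, r
typing: ✓ — (P -> R) -> Q
ordered ✗ (no ordered split (uses run h, p, f, g, q, r))
linear ✓ (q, p, g, h, f, r: one use apiece)
affine ✓ (none of q, p, g, h, f, r used more than once)
relevant ✓ (q, p, g, h, f, r: all used, weakening unneeded)
unrestricted ✓ (type-checks ((P -> R) -> Q) and nothing is barred)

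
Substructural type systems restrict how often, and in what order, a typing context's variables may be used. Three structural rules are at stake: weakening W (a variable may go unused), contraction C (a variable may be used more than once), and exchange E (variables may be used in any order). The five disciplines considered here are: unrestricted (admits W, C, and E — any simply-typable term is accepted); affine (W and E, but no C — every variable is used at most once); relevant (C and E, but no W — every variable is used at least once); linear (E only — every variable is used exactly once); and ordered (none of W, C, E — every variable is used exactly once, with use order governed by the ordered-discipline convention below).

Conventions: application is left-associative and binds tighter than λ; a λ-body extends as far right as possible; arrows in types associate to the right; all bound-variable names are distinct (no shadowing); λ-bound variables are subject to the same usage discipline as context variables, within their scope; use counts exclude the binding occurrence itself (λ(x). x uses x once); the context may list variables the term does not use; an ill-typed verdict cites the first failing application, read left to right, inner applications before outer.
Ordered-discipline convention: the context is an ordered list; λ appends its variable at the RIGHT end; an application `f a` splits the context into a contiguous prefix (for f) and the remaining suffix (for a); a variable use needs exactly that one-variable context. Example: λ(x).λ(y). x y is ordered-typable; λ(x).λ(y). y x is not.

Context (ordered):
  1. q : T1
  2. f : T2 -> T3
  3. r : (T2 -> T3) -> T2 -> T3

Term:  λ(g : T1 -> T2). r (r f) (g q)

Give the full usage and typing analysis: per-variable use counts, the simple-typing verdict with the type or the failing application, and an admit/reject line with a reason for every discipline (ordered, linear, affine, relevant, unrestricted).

usage: q=1, f=1, r=2, g (bound)=1
order of uses: r, r, f, g, q
typing: well-typed at (T1 -> T2) -> T3
ordered: ✗, uses contraction: r ×2
linear: ✗, uses contraction: r ×2
affine: ✗, uses contraction: r ×2
relevant: ✓, at least one use each (q, f, r, g)
unrestricted: ✓, well-typed at (T1 -> T2) -> T3; no restrictions here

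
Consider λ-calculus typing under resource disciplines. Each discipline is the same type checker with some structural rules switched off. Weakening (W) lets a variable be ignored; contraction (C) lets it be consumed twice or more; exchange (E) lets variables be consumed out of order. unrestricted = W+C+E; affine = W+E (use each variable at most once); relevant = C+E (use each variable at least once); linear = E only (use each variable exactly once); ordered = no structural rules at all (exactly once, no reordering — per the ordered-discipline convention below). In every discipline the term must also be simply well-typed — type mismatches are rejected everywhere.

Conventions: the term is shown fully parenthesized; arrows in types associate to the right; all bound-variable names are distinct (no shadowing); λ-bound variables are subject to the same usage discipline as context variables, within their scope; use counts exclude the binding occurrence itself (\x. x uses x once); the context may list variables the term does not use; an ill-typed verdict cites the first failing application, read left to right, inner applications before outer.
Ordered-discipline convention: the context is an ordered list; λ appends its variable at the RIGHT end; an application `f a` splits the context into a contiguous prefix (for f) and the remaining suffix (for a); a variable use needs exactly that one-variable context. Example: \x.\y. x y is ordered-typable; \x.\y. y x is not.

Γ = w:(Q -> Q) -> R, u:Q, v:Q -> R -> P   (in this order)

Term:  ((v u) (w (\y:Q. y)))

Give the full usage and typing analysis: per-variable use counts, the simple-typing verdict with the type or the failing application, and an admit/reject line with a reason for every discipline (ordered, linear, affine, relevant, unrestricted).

variable uses: w: 1, u: 1, v: 1, y [bound]: 1
order of uses: v, u, w, y
typing: ✓ — P
ordered: ✗ — needs exchange: uses follow v, u, w, y
linear: ✓ — each of w, u, v, y used exactly once
affine: ✓ — at most one use each (w, u, v, y)
relevant: ✓ — at least one use each (w, u, v, y)
unrestricted: ✓ — typability at P is all that's needed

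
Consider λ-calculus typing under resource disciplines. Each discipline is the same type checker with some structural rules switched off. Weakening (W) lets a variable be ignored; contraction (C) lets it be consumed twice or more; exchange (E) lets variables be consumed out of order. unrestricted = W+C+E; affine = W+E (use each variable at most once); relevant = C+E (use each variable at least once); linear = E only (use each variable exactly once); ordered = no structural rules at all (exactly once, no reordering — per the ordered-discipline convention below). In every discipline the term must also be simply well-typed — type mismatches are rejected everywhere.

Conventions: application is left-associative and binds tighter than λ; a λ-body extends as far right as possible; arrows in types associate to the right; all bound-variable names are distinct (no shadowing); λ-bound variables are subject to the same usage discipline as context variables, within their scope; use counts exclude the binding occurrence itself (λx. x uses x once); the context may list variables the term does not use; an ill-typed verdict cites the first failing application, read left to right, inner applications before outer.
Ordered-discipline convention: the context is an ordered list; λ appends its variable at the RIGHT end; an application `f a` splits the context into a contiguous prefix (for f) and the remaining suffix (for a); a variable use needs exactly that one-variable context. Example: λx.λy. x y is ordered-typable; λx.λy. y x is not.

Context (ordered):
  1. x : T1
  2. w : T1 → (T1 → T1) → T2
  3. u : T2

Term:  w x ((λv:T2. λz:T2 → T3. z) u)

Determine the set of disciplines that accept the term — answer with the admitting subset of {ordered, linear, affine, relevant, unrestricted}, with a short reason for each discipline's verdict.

admitted by: none
counts: x: 1×; w: 1×; u: 1×; v (λ-bound): 0×; z (λ-bound): 1×
use order (left to right): w, x, z, u
typing: ill-typed: an application expects T1 → T1 but receives (T2 → T3) → T2 → T3
ordered: ✗, a type mismatch blocks all five
linear: ✗, the type mismatch rejects it
affine: ✗, not simply typable
relevant: ✗, fails simple typing
unrestricted: ✗, a type mismatch blocks all five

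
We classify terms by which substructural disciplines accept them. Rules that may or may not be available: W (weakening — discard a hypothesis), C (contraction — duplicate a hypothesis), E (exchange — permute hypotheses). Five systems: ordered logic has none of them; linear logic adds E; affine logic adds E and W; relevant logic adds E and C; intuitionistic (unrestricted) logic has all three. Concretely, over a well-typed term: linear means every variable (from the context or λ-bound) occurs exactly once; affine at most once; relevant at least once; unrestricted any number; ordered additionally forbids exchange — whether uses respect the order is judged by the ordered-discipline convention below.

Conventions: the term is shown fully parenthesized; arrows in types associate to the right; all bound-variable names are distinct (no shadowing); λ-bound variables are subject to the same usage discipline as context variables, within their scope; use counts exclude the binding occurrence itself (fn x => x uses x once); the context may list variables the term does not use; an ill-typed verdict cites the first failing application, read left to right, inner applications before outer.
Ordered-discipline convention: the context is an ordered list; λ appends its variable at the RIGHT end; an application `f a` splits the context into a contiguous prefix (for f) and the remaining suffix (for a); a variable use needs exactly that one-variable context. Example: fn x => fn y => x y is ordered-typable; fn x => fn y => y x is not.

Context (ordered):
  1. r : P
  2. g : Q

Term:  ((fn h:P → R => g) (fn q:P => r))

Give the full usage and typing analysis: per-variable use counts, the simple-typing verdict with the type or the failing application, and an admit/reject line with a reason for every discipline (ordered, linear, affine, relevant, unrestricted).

variable uses: r=1; g=1; h (λ-bound)=0; q (λ-bound)=0
left-to-right use order: g, r
typing: ill-typed: argument of type P → P where P → R is required
ordered ✗ (fails simple typing)
linear ✗ (a type mismatch blocks all five)
affine ✗ (the type mismatch rejects it)
relevant ✗ (not simply typable)
unrestricted ✗ (fails simple typing)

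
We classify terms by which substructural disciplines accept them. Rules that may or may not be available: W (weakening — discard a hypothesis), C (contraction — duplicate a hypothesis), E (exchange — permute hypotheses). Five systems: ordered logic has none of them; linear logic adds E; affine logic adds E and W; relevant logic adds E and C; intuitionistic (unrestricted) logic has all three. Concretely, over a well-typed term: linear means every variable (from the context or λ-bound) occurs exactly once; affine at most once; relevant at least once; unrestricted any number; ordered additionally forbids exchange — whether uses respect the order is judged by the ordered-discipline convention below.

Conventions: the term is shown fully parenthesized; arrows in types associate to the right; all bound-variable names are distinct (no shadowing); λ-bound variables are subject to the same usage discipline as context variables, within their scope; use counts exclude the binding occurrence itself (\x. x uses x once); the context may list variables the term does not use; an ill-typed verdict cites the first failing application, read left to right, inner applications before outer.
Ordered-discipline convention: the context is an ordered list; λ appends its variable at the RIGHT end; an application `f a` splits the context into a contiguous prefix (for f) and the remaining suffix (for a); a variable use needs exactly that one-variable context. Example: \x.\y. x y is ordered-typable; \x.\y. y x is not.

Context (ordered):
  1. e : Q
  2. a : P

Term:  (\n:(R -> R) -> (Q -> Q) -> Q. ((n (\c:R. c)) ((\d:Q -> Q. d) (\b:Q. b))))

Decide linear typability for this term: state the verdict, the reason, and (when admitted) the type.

no — e, a left unused
use counts: e ×0, a ×0, n (bound) ×1, c (bound) ×1, d (bound) ×1, b (bound) ×1
use order (left to right): n, c, d, b
typing: well-typed at ((R -> R) -> (Q -> Q) -> Q) -> Q
all disciplines: ordered ✗; linear ✗; affine ✓; relevant ✗; unrestricted ✓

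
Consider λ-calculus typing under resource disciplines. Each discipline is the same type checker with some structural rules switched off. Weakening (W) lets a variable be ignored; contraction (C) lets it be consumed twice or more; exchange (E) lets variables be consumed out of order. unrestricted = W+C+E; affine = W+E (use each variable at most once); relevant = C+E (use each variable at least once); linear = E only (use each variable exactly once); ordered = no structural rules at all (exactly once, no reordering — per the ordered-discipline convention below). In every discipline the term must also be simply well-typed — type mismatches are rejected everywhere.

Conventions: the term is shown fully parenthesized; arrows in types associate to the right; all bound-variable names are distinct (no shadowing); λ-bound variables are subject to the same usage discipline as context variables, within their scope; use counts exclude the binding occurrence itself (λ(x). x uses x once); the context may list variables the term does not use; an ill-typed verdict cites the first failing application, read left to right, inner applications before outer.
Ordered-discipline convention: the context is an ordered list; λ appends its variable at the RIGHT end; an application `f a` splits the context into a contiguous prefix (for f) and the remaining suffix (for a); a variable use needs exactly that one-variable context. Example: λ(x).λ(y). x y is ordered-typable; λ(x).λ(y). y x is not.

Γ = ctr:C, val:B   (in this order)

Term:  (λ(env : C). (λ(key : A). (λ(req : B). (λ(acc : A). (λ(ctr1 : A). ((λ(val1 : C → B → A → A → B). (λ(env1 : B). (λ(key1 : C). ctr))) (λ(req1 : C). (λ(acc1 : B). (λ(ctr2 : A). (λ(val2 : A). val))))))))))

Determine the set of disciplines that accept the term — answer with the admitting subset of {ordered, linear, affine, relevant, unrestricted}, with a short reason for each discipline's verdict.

admitted by: affine, unrestricted
usage: ctr: 1; val: 1; env (λ-bound): 0; key (λ-bound): 0; req (λ-bound): 0; acc (λ-bound): 0; ctr1 (λ-bound): 0; val1 (λ-bound): 0; env1 (λ-bound): 0; key1 (λ-bound): 0; req1 (λ-bound): 0; acc1 (λ-bound): 0; ctr2 (λ-bound): 0; val2 (λ-bound): 0
left-to-right use order: ctr, val
typing: well-typed — term : C → A → B → A → A → B → C → C
ordered: ✗, env, key, req, acc, ctr1, val1, env1, key1, req1, acc1, ctr2, val2 left unused
linear: ✗, env, key, req, acc, ctr1, val1, env1, key1, req1, acc1, ctr2, val2 left unused
affine: ✓, at most one use each (ctr, val, env, key, req, acc, ctr1, val1, env1, key1, req1, acc1, ctr2, val2)
relevant: ✗, env, key, req, acc, ctr1, val1, env1, key1, req1, acc1, ctr2, val2 left unused
unrestricted: ✓, well-typed at C → A → B → A → A → B → C → C; no restrictions here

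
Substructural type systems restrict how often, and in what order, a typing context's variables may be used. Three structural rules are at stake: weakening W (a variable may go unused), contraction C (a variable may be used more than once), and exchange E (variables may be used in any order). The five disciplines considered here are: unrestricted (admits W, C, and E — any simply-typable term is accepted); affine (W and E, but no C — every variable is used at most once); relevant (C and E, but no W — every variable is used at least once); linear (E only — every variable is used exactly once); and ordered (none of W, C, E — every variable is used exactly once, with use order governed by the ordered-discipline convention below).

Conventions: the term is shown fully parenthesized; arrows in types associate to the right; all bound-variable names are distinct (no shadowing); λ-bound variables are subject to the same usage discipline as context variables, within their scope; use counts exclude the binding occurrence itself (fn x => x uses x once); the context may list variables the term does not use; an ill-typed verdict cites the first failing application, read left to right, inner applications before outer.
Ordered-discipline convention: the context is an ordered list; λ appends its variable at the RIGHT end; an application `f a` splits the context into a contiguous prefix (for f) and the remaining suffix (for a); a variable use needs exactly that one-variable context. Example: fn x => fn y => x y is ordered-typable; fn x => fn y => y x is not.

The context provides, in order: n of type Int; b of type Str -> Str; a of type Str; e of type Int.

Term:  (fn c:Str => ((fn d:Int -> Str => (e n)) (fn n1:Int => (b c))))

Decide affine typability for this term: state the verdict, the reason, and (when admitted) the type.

no — a type mismatch blocks all five
variable uses: n: 1; b: 1; a: 0; e: 1; c (bound): 1; d (bound): 0; n1 (bound): 0
use order (left to right): e, n, b, c
typing: ill-typed: non-arrow in function slot: Int
per-discipline verdicts: ordered ✗, linear ✗, affine ✗, relevant ✗, unrestricted ✗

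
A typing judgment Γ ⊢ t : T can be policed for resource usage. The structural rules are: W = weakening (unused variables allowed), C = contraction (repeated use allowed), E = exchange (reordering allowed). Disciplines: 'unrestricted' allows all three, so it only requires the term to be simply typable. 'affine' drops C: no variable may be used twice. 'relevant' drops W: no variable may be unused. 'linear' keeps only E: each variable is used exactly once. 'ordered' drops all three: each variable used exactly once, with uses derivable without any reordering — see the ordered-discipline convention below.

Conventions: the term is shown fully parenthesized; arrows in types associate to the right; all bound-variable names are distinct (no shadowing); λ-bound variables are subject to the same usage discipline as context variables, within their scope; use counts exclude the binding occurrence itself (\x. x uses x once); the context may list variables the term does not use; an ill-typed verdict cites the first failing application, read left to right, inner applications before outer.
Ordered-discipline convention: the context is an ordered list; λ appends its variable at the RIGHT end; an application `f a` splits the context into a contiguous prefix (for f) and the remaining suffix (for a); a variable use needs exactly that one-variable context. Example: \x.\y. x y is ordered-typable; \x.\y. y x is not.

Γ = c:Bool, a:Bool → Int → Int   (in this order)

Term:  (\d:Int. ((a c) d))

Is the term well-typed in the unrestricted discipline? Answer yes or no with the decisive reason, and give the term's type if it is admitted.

yes — well-typed at Int → Int; no restrictions here; term : Int → Int
counts: c=1, a=1, d (bound)=1
use order (left to right): a, c, d
typing: ✓ — Int → Int
across the five disciplines: ordered ✗ · linear ✓ · affine ✓ · relevant ✓ · unrestricted ✓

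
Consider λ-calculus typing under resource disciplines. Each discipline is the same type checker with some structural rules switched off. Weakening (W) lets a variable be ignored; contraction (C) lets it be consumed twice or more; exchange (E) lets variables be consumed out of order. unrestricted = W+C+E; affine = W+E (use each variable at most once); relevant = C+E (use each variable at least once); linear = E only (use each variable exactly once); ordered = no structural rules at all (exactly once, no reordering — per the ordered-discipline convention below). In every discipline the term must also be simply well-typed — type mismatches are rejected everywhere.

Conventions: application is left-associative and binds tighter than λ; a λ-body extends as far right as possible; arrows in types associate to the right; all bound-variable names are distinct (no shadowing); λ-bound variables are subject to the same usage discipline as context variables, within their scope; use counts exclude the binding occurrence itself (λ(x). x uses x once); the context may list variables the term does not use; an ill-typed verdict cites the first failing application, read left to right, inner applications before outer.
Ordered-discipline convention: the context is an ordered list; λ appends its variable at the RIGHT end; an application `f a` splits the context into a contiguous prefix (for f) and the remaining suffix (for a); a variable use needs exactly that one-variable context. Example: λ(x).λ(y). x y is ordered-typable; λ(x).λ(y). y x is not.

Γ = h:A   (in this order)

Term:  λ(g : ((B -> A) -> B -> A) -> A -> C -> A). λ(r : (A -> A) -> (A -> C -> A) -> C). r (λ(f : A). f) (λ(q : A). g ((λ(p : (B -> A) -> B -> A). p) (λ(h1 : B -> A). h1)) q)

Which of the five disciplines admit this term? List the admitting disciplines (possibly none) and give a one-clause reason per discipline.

admitted by: affine, unrestricted
variable uses: h: 0, g [bound]: 1, r [bound]: 1, f [bound]: 1, q [bound]: 1, p [bound]: 1, h1 [bound]: 1
use order (left to right): r, f, g, p, h1, q
typing: well-typed at (((B -> A) -> B -> A) -> A -> C -> A) -> ((A -> A) -> (A -> C -> A) -> C) -> C
ordered: ✗ — h left unused
linear: ✗ — h left unused
affine: ✓ — at most one use each (h, g, r, f, q, p, h1)
relevant: ✗ — h left unused
unrestricted: ✓ — typability at (((B -> A) -> B -> A) -> A -> C -> A) -> ((A -> A) -> (A -> C -> A) -> C) -> C is all that's needed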